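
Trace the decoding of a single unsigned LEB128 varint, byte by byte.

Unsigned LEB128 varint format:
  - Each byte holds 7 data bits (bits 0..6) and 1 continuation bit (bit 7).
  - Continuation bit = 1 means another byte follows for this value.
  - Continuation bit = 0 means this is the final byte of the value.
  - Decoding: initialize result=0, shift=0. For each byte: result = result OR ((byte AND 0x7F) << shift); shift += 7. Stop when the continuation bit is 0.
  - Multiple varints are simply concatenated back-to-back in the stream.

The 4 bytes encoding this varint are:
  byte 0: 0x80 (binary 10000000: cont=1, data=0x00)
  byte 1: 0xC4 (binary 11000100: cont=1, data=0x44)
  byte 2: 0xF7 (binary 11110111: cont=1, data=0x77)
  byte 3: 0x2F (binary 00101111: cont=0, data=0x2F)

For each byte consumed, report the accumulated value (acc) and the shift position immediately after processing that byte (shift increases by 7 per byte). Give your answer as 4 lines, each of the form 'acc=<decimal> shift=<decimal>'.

byte 0=0x80: payload=0x00=0, contrib = 0<<0 = 0; acc -> 0, shift -> 7
byte 1=0xC4: payload=0x44=68, contrib = 68<<7 = 8704; acc -> 8704, shift -> 14
byte 2=0xF7: payload=0x77=119, contrib = 119<<14 = 1949696; acc -> 1958400, shift -> 21
byte 3=0x2F: payload=0x2F=47, contrib = 47<<21 = 98566144; acc -> 100524544, shift -> 28

Answer: acc=0 shift=7
acc=8704 shift=14
acc=1958400 shift=21
acc=100524544 shift=28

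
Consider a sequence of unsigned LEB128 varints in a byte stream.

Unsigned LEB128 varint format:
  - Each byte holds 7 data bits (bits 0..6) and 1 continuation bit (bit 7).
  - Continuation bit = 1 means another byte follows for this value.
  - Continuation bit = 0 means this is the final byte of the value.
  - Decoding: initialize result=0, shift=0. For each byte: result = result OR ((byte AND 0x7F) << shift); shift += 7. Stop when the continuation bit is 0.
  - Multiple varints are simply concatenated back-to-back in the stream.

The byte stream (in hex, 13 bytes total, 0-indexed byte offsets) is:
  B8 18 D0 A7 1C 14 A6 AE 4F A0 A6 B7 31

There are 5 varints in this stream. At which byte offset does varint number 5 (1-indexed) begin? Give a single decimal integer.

Answer: 9

Derivation:
  byte[0]=0xB8 cont=1 payload=0x38=56: acc |= 56<<0 -> acc=56 shift=7
  byte[1]=0x18 cont=0 payload=0x18=24: acc |= 24<<7 -> acc=3128 shift=14 [end]
Varint 1: bytes[0:2] = B8 18 -> value 3128 (2 byte(s))
  byte[2]=0xD0 cont=1 payload=0x50=80: acc |= 80<<0 -> acc=80 shift=7
  byte[3]=0xA7 cont=1 payload=0x27=39: acc |= 39<<7 -> acc=5072 shift=14
  byte[4]=0x1C cont=0 payload=0x1C=28: acc |= 28<<14 -> acc=463824 shift=21 [end]
Varint 2: bytes[2:5] = D0 A7 1C -> value 463824 (3 byte(s))
  byte[5]=0x14 cont=0 payload=0x14=20: acc |= 20<<0 -> acc=20 shift=7 [end]
Varint 3: bytes[5:6] = 14 -> value 20 (1 byte(s))
  byte[6]=0xA6 cont=1 payload=0x26=38: acc |= 38<<0 -> acc=38 shift=7
  byte[7]=0xAE cont=1 payload=0x2E=46: acc |= 46<<7 -> acc=5926 shift=14
  byte[8]=0x4F cont=0 payload=0x4F=79: acc |= 79<<14 -> acc=1300262 shift=21 [end]
Varint 4: bytes[6:9] = A6 AE 4F -> value 1300262 (3 byte(s))
  byte[9]=0xA0 cont=1 payload=0x20=32: acc |= 32<<0 -> acc=32 shift=7
  byte[10]=0xA6 cont=1 payload=0x26=38: acc |= 38<<7 -> acc=4896 shift=14
  byte[11]=0xB7 cont=1 payload=0x37=55: acc |= 55<<14 -> acc=906016 shift=21
  byte[12]=0x31 cont=0 payload=0x31=49: acc |= 49<<21 -> acc=103666464 shift=28 [end]
Varint 5: bytes[9:13] = A0 A6 B7 31 -> value 103666464 (4 byte(s))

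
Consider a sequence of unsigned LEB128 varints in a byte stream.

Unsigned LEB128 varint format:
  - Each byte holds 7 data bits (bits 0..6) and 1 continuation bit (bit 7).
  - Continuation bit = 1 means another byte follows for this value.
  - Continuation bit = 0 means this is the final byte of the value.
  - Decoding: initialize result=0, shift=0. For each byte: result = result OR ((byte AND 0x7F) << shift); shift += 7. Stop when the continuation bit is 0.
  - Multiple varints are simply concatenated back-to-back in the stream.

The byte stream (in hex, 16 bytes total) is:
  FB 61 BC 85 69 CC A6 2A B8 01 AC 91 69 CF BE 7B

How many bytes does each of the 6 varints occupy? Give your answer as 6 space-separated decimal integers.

  byte[0]=0xFB cont=1 payload=0x7B=123: acc |= 123<<0 -> acc=123 shift=7
  byte[1]=0x61 cont=0 payload=0x61=97: acc |= 97<<7 -> acc=12539 shift=14 [end]
Varint 1: bytes[0:2] = FB 61 -> value 12539 (2 byte(s))
  byte[2]=0xBC cont=1 payload=0x3C=60: acc |= 60<<0 -> acc=60 shift=7
  byte[3]=0x85 cont=1 payload=0x05=5: acc |= 5<<7 -> acc=700 shift=14
  byte[4]=0x69 cont=0 payload=0x69=105: acc |= 105<<14 -> acc=1721020 shift=21 [end]
Varint 2: bytes[2:5] = BC 85 69 -> value 1721020 (3 byte(s))
  byte[5]=0xCC cont=1 payload=0x4C=76: acc |= 76<<0 -> acc=76 shift=7
  byte[6]=0xA6 cont=1 payload=0x26=38: acc |= 38<<7 -> acc=4940 shift=14
  byte[7]=0x2A cont=0 payload=0x2A=42: acc |= 42<<14 -> acc=693068 shift=21 [end]
Varint 3: bytes[5:8] = CC A6 2A -> value 693068 (3 byte(s))
  byte[8]=0xB8 cont=1 payload=0x38=56: acc |= 56<<0 -> acc=56 shift=7
  byte[9]=0x01 cont=0 payload=0x01=1: acc |= 1<<7 -> acc=184 shift=14 [end]
Varint 4: bytes[8:10] = B8 01 -> value 184 (2 byte(s))
  byte[10]=0xAC cont=1 payload=0x2C=44: acc |= 44<<0 -> acc=44 shift=7
  byte[11]=0x91 cont=1 payload=0x11=17: acc |= 17<<7 -> acc=2220 shift=14
  byte[12]=0x69 cont=0 payload=0x69=105: acc |= 105<<14 -> acc=1722540 shift=21 [end]
Varint 5: bytes[10:13] = AC 91 69 -> value 1722540 (3 byte(s))
  byte[13]=0xCF cont=1 payload=0x4F=79: acc |= 79<<0 -> acc=79 shift=7
  byte[14]=0xBE cont=1 payload=0x3E=62: acc |= 62<<7 -> acc=8015 shift=14
  byte[15]=0x7B cont=0 payload=0x7B=123: acc |= 123<<14 -> acc=2023247 shift=21 [end]
Varint 6: bytes[13:16] = CF BE 7B -> value 2023247 (3 byte(s))

Answer: 2 3 3 2 3 3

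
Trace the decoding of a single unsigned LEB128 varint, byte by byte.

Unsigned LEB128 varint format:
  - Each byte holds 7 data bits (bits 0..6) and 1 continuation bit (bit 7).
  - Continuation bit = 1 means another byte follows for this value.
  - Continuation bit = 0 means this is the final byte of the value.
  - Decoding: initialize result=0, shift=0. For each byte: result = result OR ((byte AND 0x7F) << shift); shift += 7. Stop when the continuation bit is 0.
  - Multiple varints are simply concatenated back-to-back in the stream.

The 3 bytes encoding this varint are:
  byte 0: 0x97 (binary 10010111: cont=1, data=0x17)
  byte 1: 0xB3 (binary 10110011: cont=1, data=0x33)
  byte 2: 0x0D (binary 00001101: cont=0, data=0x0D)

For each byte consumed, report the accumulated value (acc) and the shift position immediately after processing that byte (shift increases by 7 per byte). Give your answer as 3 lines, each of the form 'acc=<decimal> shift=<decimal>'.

Answer: acc=23 shift=7
acc=6551 shift=14
acc=219543 shift=21

Derivation:
byte 0=0x97: payload=0x17=23, contrib = 23<<0 = 23; acc -> 23, shift -> 7
byte 1=0xB3: payload=0x33=51, contrib = 51<<7 = 6528; acc -> 6551, shift -> 14
byte 2=0x0D: payload=0x0D=13, contrib = 13<<14 = 212992; acc -> 219543, shift -> 21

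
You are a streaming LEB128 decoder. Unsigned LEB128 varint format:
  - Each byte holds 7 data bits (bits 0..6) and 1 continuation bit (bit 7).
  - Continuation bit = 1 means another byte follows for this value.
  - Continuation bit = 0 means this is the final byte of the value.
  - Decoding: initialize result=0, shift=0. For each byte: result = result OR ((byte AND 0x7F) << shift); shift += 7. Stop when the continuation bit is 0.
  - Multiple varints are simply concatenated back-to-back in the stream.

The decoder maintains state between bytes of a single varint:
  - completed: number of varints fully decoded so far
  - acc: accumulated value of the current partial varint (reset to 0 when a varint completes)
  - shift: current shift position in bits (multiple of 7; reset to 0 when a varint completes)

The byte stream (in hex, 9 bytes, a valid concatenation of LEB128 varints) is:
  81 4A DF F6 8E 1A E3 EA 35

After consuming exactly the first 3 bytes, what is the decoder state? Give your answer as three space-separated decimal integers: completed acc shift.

byte[0]=0x81 cont=1 payload=0x01: acc |= 1<<0 -> completed=0 acc=1 shift=7
byte[1]=0x4A cont=0 payload=0x4A: varint #1 complete (value=9473); reset -> completed=1 acc=0 shift=0
byte[2]=0xDF cont=1 payload=0x5F: acc |= 95<<0 -> completed=1 acc=95 shift=7

Answer: 1 95 7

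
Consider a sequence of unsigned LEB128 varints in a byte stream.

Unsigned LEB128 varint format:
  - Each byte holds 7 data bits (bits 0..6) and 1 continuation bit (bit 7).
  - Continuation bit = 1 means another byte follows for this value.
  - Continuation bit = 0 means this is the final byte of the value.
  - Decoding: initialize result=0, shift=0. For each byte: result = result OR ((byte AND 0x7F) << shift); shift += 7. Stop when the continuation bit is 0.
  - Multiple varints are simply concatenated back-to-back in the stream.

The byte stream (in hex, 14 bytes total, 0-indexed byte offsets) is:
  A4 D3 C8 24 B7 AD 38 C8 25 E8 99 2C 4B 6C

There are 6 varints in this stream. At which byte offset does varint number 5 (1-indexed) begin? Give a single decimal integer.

Answer: 12

Derivation:
  byte[0]=0xA4 cont=1 payload=0x24=36: acc |= 36<<0 -> acc=36 shift=7
  byte[1]=0xD3 cont=1 payload=0x53=83: acc |= 83<<7 -> acc=10660 shift=14
  byte[2]=0xC8 cont=1 payload=0x48=72: acc |= 72<<14 -> acc=1190308 shift=21
  byte[3]=0x24 cont=0 payload=0x24=36: acc |= 36<<21 -> acc=76687780 shift=28 [end]
Varint 1: bytes[0:4] = A4 D3 C8 24 -> value 76687780 (4 byte(s))
  byte[4]=0xB7 cont=1 payload=0x37=55: acc |= 55<<0 -> acc=55 shift=7
  byte[5]=0xAD cont=1 payload=0x2D=45: acc |= 45<<7 -> acc=5815 shift=14
  byte[6]=0x38 cont=0 payload=0x38=56: acc |= 56<<14 -> acc=923319 shift=21 [end]
Varint 2: bytes[4:7] = B7 AD 38 -> value 923319 (3 byte(s))
  byte[7]=0xC8 cont=1 payload=0x48=72: acc |= 72<<0 -> acc=72 shift=7
  byte[8]=0x25 cont=0 payload=0x25=37: acc |= 37<<7 -> acc=4808 shift=14 [end]
Varint 3: bytes[7:9] = C8 25 -> value 4808 (2 byte(s))
  byte[9]=0xE8 cont=1 payload=0x68=104: acc |= 104<<0 -> acc=104 shift=7
  byte[10]=0x99 cont=1 payload=0x19=25: acc |= 25<<7 -> acc=3304 shift=14
  byte[11]=0x2C cont=0 payload=0x2C=44: acc |= 44<<14 -> acc=724200 shift=21 [end]
Varint 4: bytes[9:12] = E8 99 2C -> value 724200 (3 byte(s))
  byte[12]=0x4B cont=0 payload=0x4B=75: acc |= 75<<0 -> acc=75 shift=7 [end]
Varint 5: bytes[12:13] = 4B -> value 75 (1 byte(s))
  byte[13]=0x6C cont=0 payload=0x6C=108: acc |= 108<<0 -> acc=108 shift=7 [end]
Varint 6: bytes[13:14] = 6C -> value 108 (1 byte(s))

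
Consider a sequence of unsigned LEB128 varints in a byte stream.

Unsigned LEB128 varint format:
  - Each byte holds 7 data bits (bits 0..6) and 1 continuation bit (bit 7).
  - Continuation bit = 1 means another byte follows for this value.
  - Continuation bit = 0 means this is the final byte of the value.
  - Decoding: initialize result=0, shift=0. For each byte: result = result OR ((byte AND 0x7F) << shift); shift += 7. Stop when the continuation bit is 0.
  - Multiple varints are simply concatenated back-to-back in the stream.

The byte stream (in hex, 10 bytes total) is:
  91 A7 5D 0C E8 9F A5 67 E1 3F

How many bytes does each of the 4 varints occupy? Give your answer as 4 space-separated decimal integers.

  byte[0]=0x91 cont=1 payload=0x11=17: acc |= 17<<0 -> acc=17 shift=7
  byte[1]=0xA7 cont=1 payload=0x27=39: acc |= 39<<7 -> acc=5009 shift=14
  byte[2]=0x5D cont=0 payload=0x5D=93: acc |= 93<<14 -> acc=1528721 shift=21 [end]
Varint 1: bytes[0:3] = 91 A7 5D -> value 1528721 (3 byte(s))
  byte[3]=0x0C cont=0 payload=0x0C=12: acc |= 12<<0 -> acc=12 shift=7 [end]
Varint 2: bytes[3:4] = 0C -> value 12 (1 byte(s))
  byte[4]=0xE8 cont=1 payload=0x68=104: acc |= 104<<0 -> acc=104 shift=7
  byte[5]=0x9F cont=1 payload=0x1F=31: acc |= 31<<7 -> acc=4072 shift=14
  byte[6]=0xA5 cont=1 payload=0x25=37: acc |= 37<<14 -> acc=610280 shift=21
  byte[7]=0x67 cont=0 payload=0x67=103: acc |= 103<<21 -> acc=216616936 shift=28 [end]
Varint 3: bytes[4:8] = E8 9F A5 67 -> value 216616936 (4 byte(s))
  byte[8]=0xE1 cont=1 payload=0x61=97: acc |= 97<<0 -> acc=97 shift=7
  byte[9]=0x3F cont=0 payload=0x3F=63: acc |= 63<<7 -> acc=8161 shift=14 [end]
Varint 4: bytes[8:10] = E1 3F -> value 8161 (2 byte(s))

Answer: 3 1 4 2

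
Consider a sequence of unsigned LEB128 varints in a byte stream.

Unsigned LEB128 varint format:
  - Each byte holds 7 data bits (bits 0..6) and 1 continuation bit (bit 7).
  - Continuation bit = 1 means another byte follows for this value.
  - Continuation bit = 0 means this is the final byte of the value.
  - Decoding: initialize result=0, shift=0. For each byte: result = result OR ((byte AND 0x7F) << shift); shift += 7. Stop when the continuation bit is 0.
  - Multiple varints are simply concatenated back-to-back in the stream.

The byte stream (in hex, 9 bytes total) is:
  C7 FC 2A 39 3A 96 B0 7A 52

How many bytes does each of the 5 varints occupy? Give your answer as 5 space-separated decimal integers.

Answer: 3 1 1 3 1

Derivation:
  byte[0]=0xC7 cont=1 payload=0x47=71: acc |= 71<<0 -> acc=71 shift=7
  byte[1]=0xFC cont=1 payload=0x7C=124: acc |= 124<<7 -> acc=15943 shift=14
  byte[2]=0x2A cont=0 payload=0x2A=42: acc |= 42<<14 -> acc=704071 shift=21 [end]
Varint 1: bytes[0:3] = C7 FC 2A -> value 704071 (3 byte(s))
  byte[3]=0x39 cont=0 payload=0x39=57: acc |= 57<<0 -> acc=57 shift=7 [end]
Varint 2: bytes[3:4] = 39 -> value 57 (1 byte(s))
  byte[4]=0x3A cont=0 payload=0x3A=58: acc |= 58<<0 -> acc=58 shift=7 [end]
Varint 3: bytes[4:5] = 3A -> value 58 (1 byte(s))
  byte[5]=0x96 cont=1 payload=0x16=22: acc |= 22<<0 -> acc=22 shift=7
  byte[6]=0xB0 cont=1 payload=0x30=48: acc |= 48<<7 -> acc=6166 shift=14
  byte[7]=0x7A cont=0 payload=0x7A=122: acc |= 122<<14 -> acc=2005014 shift=21 [end]
Varint 4: bytes[5:8] = 96 B0 7A -> value 2005014 (3 byte(s))
  byte[8]=0x52 cont=0 payload=0x52=82: acc |= 82<<0 -> acc=82 shift=7 [end]
Varint 5: bytes[8:9] = 52 -> value 82 (1 byte(s))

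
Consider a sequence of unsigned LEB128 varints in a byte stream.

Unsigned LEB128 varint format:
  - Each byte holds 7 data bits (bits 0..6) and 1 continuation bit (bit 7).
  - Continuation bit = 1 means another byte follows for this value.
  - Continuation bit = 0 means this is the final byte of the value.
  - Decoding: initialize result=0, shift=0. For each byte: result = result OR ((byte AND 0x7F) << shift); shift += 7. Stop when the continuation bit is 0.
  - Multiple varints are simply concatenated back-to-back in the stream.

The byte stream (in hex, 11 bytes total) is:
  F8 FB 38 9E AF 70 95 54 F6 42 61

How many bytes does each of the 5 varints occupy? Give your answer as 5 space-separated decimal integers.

Answer: 3 3 2 2 1

Derivation:
  byte[0]=0xF8 cont=1 payload=0x78=120: acc |= 120<<0 -> acc=120 shift=7
  byte[1]=0xFB cont=1 payload=0x7B=123: acc |= 123<<7 -> acc=15864 shift=14
  byte[2]=0x38 cont=0 payload=0x38=56: acc |= 56<<14 -> acc=933368 shift=21 [end]
Varint 1: bytes[0:3] = F8 FB 38 -> value 933368 (3 byte(s))
  byte[3]=0x9E cont=1 payload=0x1E=30: acc |= 30<<0 -> acc=30 shift=7
  byte[4]=0xAF cont=1 payload=0x2F=47: acc |= 47<<7 -> acc=6046 shift=14
  byte[5]=0x70 cont=0 payload=0x70=112: acc |= 112<<14 -> acc=1841054 shift=21 [end]
Varint 2: bytes[3:6] = 9E AF 70 -> value 1841054 (3 byte(s))
  byte[6]=0x95 cont=1 payload=0x15=21: acc |= 21<<0 -> acc=21 shift=7
  byte[7]=0x54 cont=0 payload=0x54=84: acc |= 84<<7 -> acc=10773 shift=14 [end]
Varint 3: bytes[6:8] = 95 54 -> value 10773 (2 byte(s))
  byte[8]=0xF6 cont=1 payload=0x76=118: acc |= 118<<0 -> acc=118 shift=7
  byte[9]=0x42 cont=0 payload=0x42=66: acc |= 66<<7 -> acc=8566 shift=14 [end]
Varint 4: bytes[8:10] = F6 42 -> value 8566 (2 byte(s))
  byte[10]=0x61 cont=0 payload=0x61=97: acc |= 97<<0 -> acc=97 shift=7 [end]
Varint 5: bytes[10:11] = 61 -> value 97 (1 byte(s))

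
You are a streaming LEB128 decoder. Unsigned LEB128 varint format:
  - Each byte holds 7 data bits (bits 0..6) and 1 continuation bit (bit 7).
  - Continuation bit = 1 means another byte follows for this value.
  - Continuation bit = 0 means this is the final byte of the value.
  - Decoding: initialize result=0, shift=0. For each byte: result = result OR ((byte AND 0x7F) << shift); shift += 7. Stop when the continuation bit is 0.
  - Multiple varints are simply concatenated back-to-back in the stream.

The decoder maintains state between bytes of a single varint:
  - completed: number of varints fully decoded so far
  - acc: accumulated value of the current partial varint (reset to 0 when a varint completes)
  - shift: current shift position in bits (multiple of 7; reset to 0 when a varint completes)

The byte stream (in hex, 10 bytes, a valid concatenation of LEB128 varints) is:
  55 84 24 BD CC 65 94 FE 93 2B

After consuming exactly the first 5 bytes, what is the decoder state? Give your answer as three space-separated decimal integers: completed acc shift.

byte[0]=0x55 cont=0 payload=0x55: varint #1 complete (value=85); reset -> completed=1 acc=0 shift=0
byte[1]=0x84 cont=1 payload=0x04: acc |= 4<<0 -> completed=1 acc=4 shift=7
byte[2]=0x24 cont=0 payload=0x24: varint #2 complete (value=4612); reset -> completed=2 acc=0 shift=0
byte[3]=0xBD cont=1 payload=0x3D: acc |= 61<<0 -> completed=2 acc=61 shift=7
byte[4]=0xCC cont=1 payload=0x4C: acc |= 76<<7 -> completed=2 acc=9789 shift=14

Answer: 2 9789 14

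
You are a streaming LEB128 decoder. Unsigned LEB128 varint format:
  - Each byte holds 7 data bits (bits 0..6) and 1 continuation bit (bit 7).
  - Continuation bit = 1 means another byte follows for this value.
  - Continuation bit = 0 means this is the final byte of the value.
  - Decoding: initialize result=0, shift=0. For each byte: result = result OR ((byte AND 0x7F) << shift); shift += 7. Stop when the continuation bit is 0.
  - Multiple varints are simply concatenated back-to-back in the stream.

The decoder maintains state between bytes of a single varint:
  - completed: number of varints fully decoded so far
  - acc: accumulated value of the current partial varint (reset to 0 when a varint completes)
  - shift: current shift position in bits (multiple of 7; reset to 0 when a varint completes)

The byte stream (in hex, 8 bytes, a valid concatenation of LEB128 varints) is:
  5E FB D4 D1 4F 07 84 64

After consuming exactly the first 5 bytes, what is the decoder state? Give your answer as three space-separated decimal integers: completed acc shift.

byte[0]=0x5E cont=0 payload=0x5E: varint #1 complete (value=94); reset -> completed=1 acc=0 shift=0
byte[1]=0xFB cont=1 payload=0x7B: acc |= 123<<0 -> completed=1 acc=123 shift=7
byte[2]=0xD4 cont=1 payload=0x54: acc |= 84<<7 -> completed=1 acc=10875 shift=14
byte[3]=0xD1 cont=1 payload=0x51: acc |= 81<<14 -> completed=1 acc=1337979 shift=21
byte[4]=0x4F cont=0 payload=0x4F: varint #2 complete (value=167012987); reset -> completed=2 acc=0 shift=0

Answer: 2 0 0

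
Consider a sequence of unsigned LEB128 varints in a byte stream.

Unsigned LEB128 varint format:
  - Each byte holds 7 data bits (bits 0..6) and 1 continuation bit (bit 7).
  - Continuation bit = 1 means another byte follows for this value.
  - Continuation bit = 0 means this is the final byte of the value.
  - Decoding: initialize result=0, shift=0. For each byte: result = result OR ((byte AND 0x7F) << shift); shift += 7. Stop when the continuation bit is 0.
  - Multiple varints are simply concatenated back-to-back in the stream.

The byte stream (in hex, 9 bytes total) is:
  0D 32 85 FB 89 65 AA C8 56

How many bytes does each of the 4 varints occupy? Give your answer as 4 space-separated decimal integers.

Answer: 1 1 4 3

Derivation:
  byte[0]=0x0D cont=0 payload=0x0D=13: acc |= 13<<0 -> acc=13 shift=7 [end]
Varint 1: bytes[0:1] = 0D -> value 13 (1 byte(s))
  byte[1]=0x32 cont=0 payload=0x32=50: acc |= 50<<0 -> acc=50 shift=7 [end]
Varint 2: bytes[1:2] = 32 -> value 50 (1 byte(s))
  byte[2]=0x85 cont=1 payload=0x05=5: acc |= 5<<0 -> acc=5 shift=7
  byte[3]=0xFB cont=1 payload=0x7B=123: acc |= 123<<7 -> acc=15749 shift=14
  byte[4]=0x89 cont=1 payload=0x09=9: acc |= 9<<14 -> acc=163205 shift=21
  byte[5]=0x65 cont=0 payload=0x65=101: acc |= 101<<21 -> acc=211975557 shift=28 [end]
Varint 3: bytes[2:6] = 85 FB 89 65 -> value 211975557 (4 byte(s))
  byte[6]=0xAA cont=1 payload=0x2A=42: acc |= 42<<0 -> acc=42 shift=7
  byte[7]=0xC8 cont=1 payload=0x48=72: acc |= 72<<7 -> acc=9258 shift=14
  byte[8]=0x56 cont=0 payload=0x56=86: acc |= 86<<14 -> acc=1418282 shift=21 [end]
Varint 4: bytes[6:9] = AA C8 56 -> value 1418282 (3 byte(s))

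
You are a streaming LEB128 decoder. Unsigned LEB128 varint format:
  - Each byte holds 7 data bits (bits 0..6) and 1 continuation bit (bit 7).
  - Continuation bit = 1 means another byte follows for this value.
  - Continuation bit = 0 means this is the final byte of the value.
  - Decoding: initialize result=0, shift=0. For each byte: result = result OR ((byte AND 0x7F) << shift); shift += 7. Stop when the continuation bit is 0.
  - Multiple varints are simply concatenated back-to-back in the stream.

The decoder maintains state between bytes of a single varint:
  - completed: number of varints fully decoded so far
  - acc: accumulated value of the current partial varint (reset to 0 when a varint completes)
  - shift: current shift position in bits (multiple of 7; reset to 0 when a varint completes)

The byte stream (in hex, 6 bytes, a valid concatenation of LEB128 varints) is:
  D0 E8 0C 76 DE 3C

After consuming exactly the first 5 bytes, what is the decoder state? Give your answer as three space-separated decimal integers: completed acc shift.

Answer: 2 94 7

Derivation:
byte[0]=0xD0 cont=1 payload=0x50: acc |= 80<<0 -> completed=0 acc=80 shift=7
byte[1]=0xE8 cont=1 payload=0x68: acc |= 104<<7 -> completed=0 acc=13392 shift=14
byte[2]=0x0C cont=0 payload=0x0C: varint #1 complete (value=210000); reset -> completed=1 acc=0 shift=0
byte[3]=0x76 cont=0 payload=0x76: varint #2 complete (value=118); reset -> completed=2 acc=0 shift=0
byte[4]=0xDE cont=1 payload=0x5E: acc |= 94<<0 -> completed=2 acc=94 shift=7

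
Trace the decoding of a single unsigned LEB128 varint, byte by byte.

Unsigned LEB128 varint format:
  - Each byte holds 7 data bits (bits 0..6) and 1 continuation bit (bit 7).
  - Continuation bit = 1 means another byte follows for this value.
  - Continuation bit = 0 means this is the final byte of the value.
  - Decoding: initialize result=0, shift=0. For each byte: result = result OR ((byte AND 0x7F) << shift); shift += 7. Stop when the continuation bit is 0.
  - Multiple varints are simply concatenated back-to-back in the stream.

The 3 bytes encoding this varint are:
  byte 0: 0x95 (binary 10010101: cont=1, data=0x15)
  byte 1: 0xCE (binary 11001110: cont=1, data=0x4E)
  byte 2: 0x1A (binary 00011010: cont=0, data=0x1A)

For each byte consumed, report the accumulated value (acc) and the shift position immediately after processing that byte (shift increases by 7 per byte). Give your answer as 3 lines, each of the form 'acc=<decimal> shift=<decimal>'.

Answer: acc=21 shift=7
acc=10005 shift=14
acc=435989 shift=21

Derivation:
byte 0=0x95: payload=0x15=21, contrib = 21<<0 = 21; acc -> 21, shift -> 7
byte 1=0xCE: payload=0x4E=78, contrib = 78<<7 = 9984; acc -> 10005, shift -> 14
byte 2=0x1A: payload=0x1A=26, contrib = 26<<14 = 425984; acc -> 435989, shift -> 21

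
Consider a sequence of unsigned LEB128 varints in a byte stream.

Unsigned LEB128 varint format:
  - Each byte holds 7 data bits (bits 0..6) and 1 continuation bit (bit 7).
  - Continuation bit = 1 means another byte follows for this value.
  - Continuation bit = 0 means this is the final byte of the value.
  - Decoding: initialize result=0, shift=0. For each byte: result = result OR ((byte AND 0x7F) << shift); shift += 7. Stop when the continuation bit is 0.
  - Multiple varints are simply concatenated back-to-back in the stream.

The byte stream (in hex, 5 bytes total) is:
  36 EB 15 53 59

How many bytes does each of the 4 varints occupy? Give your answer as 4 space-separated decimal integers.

  byte[0]=0x36 cont=0 payload=0x36=54: acc |= 54<<0 -> acc=54 shift=7 [end]
Varint 1: bytes[0:1] = 36 -> value 54 (1 byte(s))
  byte[1]=0xEB cont=1 payload=0x6B=107: acc |= 107<<0 -> acc=107 shift=7
  byte[2]=0x15 cont=0 payload=0x15=21: acc |= 21<<7 -> acc=2795 shift=14 [end]
Varint 2: bytes[1:3] = EB 15 -> value 2795 (2 byte(s))
  byte[3]=0x53 cont=0 payload=0x53=83: acc |= 83<<0 -> acc=83 shift=7 [end]
Varint 3: bytes[3:4] = 53 -> value 83 (1 byte(s))
  byte[4]=0x59 cont=0 payload=0x59=89: acc |= 89<<0 -> acc=89 shift=7 [end]
Varint 4: bytes[4:5] = 59 -> value 89 (1 byte(s))

Answer: 1 2 1 1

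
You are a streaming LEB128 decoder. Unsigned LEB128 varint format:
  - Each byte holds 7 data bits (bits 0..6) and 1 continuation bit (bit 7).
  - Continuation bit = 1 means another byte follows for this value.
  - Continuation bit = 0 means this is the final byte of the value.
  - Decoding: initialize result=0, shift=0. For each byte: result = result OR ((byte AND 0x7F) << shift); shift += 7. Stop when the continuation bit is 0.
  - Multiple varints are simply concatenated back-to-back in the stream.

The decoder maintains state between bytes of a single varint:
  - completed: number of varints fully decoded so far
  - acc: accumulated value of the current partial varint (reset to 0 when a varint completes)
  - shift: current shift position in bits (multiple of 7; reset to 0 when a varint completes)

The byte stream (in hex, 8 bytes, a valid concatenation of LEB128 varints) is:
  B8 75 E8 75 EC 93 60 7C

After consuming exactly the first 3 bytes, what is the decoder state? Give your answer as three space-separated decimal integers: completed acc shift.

byte[0]=0xB8 cont=1 payload=0x38: acc |= 56<<0 -> completed=0 acc=56 shift=7
byte[1]=0x75 cont=0 payload=0x75: varint #1 complete (value=15032); reset -> completed=1 acc=0 shift=0
byte[2]=0xE8 cont=1 payload=0x68: acc |= 104<<0 -> completed=1 acc=104 shift=7

Answer: 1 104 7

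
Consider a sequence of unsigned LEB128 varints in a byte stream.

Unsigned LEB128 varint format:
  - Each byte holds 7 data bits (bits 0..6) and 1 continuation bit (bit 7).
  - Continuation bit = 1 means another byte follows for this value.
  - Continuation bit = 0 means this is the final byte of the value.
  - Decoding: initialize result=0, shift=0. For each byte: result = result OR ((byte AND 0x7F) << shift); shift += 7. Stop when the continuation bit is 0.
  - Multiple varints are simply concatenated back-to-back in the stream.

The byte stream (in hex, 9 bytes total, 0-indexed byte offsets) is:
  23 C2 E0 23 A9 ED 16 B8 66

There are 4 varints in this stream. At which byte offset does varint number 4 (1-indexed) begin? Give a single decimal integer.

Answer: 7

Derivation:
  byte[0]=0x23 cont=0 payload=0x23=35: acc |= 35<<0 -> acc=35 shift=7 [end]
Varint 1: bytes[0:1] = 23 -> value 35 (1 byte(s))
  byte[1]=0xC2 cont=1 payload=0x42=66: acc |= 66<<0 -> acc=66 shift=7
  byte[2]=0xE0 cont=1 payload=0x60=96: acc |= 96<<7 -> acc=12354 shift=14
  byte[3]=0x23 cont=0 payload=0x23=35: acc |= 35<<14 -> acc=585794 shift=21 [end]
Varint 2: bytes[1:4] = C2 E0 23 -> value 585794 (3 byte(s))
  byte[4]=0xA9 cont=1 payload=0x29=41: acc |= 41<<0 -> acc=41 shift=7
  byte[5]=0xED cont=1 payload=0x6D=109: acc |= 109<<7 -> acc=13993 shift=14
  byte[6]=0x16 cont=0 payload=0x16=22: acc |= 22<<14 -> acc=374441 shift=21 [end]
Varint 3: bytes[4:7] = A9 ED 16 -> value 374441 (3 byte(s))
  byte[7]=0xB8 cont=1 payload=0x38=56: acc |= 56<<0 -> acc=56 shift=7
  byte[8]=0x66 cont=0 payload=0x66=102: acc |= 102<<7 -> acc=13112 shift=14 [end]
Varint 4: bytes[7:9] = B8 66 -> value 13112 (2 byte(s))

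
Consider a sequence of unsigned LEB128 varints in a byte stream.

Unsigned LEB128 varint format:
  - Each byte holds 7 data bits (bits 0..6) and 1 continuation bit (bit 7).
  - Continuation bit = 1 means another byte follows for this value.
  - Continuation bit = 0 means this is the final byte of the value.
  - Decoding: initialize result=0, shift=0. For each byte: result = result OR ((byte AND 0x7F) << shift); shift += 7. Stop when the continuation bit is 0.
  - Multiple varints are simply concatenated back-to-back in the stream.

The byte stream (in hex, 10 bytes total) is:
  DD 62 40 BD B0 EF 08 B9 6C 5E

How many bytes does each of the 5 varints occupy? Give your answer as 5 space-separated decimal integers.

Answer: 2 1 4 2 1

Derivation:
  byte[0]=0xDD cont=1 payload=0x5D=93: acc |= 93<<0 -> acc=93 shift=7
  byte[1]=0x62 cont=0 payload=0x62=98: acc |= 98<<7 -> acc=12637 shift=14 [end]
Varint 1: bytes[0:2] = DD 62 -> value 12637 (2 byte(s))
  byte[2]=0x40 cont=0 payload=0x40=64: acc |= 64<<0 -> acc=64 shift=7 [end]
Varint 2: bytes[2:3] = 40 -> value 64 (1 byte(s))
  byte[3]=0xBD cont=1 payload=0x3D=61: acc |= 61<<0 -> acc=61 shift=7
  byte[4]=0xB0 cont=1 payload=0x30=48: acc |= 48<<7 -> acc=6205 shift=14
  byte[5]=0xEF cont=1 payload=0x6F=111: acc |= 111<<14 -> acc=1824829 shift=21
  byte[6]=0x08 cont=0 payload=0x08=8: acc |= 8<<21 -> acc=18602045 shift=28 [end]
Varint 3: bytes[3:7] = BD B0 EF 08 -> value 18602045 (4 byte(s))
  byte[7]=0xB9 cont=1 payload=0x39=57: acc |= 57<<0 -> acc=57 shift=7
  byte[8]=0x6C cont=0 payload=0x6C=108: acc |= 108<<7 -> acc=13881 shift=14 [end]
Varint 4: bytes[7:9] = B9 6C -> value 13881 (2 byte(s))
  byte[9]=0x5E cont=0 payload=0x5E=94: acc |= 94<<0 -> acc=94 shift=7 [end]
Varint 5: bytes[9:10] = 5E -> value 94 (1 byte(s))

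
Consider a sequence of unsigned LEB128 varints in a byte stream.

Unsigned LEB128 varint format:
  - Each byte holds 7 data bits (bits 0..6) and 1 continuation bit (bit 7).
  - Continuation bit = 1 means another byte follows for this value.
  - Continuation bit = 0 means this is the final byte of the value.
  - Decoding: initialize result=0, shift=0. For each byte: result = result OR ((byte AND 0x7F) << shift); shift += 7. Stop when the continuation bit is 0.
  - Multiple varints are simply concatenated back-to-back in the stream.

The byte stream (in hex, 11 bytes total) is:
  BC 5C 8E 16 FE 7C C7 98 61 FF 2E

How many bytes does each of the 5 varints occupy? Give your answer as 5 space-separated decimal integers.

  byte[0]=0xBC cont=1 payload=0x3C=60: acc |= 60<<0 -> acc=60 shift=7
  byte[1]=0x5C cont=0 payload=0x5C=92: acc |= 92<<7 -> acc=11836 shift=14 [end]
Varint 1: bytes[0:2] = BC 5C -> value 11836 (2 byte(s))
  byte[2]=0x8E cont=1 payload=0x0E=14: acc |= 14<<0 -> acc=14 shift=7
  byte[3]=0x16 cont=0 payload=0x16=22: acc |= 22<<7 -> acc=2830 shift=14 [end]
Varint 2: bytes[2:4] = 8E 16 -> value 2830 (2 byte(s))
  byte[4]=0xFE cont=1 payload=0x7E=126: acc |= 126<<0 -> acc=126 shift=7
  byte[5]=0x7C cont=0 payload=0x7C=124: acc |= 124<<7 -> acc=15998 shift=14 [end]
Varint 3: bytes[4:6] = FE 7C -> value 15998 (2 byte(s))
  byte[6]=0xC7 cont=1 payload=0x47=71: acc |= 71<<0 -> acc=71 shift=7
  byte[7]=0x98 cont=1 payload=0x18=24: acc |= 24<<7 -> acc=3143 shift=14
  byte[8]=0x61 cont=0 payload=0x61=97: acc |= 97<<14 -> acc=1592391 shift=21 [end]
Varint 4: bytes[6:9] = C7 98 61 -> value 1592391 (3 byte(s))
  byte[9]=0xFF cont=1 payload=0x7F=127: acc |= 127<<0 -> acc=127 shift=7
  byte[10]=0x2E cont=0 payload=0x2E=46: acc |= 46<<7 -> acc=6015 shift=14 [end]
Varint 5: bytes[9:11] = FF 2E -> value 6015 (2 byte(s))

Answer: 2 2 2 3 2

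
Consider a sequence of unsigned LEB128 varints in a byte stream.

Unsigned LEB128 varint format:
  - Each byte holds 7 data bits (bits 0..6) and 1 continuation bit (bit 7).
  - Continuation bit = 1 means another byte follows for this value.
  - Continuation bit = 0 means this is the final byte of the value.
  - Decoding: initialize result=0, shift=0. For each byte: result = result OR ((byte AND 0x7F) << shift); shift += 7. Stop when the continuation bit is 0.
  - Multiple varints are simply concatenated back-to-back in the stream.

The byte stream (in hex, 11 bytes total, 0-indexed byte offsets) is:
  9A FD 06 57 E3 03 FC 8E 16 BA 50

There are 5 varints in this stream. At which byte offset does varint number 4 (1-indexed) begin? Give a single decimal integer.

Answer: 6

Derivation:
  byte[0]=0x9A cont=1 payload=0x1A=26: acc |= 26<<0 -> acc=26 shift=7
  byte[1]=0xFD cont=1 payload=0x7D=125: acc |= 125<<7 -> acc=16026 shift=14
  byte[2]=0x06 cont=0 payload=0x06=6: acc |= 6<<14 -> acc=114330 shift=21 [end]
Varint 1: bytes[0:3] = 9A FD 06 -> value 114330 (3 byte(s))
  byte[3]=0x57 cont=0 payload=0x57=87: acc |= 87<<0 -> acc=87 shift=7 [end]
Varint 2: bytes[3:4] = 57 -> value 87 (1 byte(s))
  byte[4]=0xE3 cont=1 payload=0x63=99: acc |= 99<<0 -> acc=99 shift=7
  byte[5]=0x03 cont=0 payload=0x03=3: acc |= 3<<7 -> acc=483 shift=14 [end]
Varint 3: bytes[4:6] = E3 03 -> value 483 (2 byte(s))
  byte[6]=0xFC cont=1 payload=0x7C=124: acc |= 124<<0 -> acc=124 shift=7
  byte[7]=0x8E cont=1 payload=0x0E=14: acc |= 14<<7 -> acc=1916 shift=14
  byte[8]=0x16 cont=0 payload=0x16=22: acc |= 22<<14 -> acc=362364 shift=21 [end]
Varint 4: bytes[6:9] = FC 8E 16 -> value 362364 (3 byte(s))
  byte[9]=0xBA cont=1 payload=0x3A=58: acc |= 58<<0 -> acc=58 shift=7
  byte[10]=0x50 cont=0 payload=0x50=80: acc |= 80<<7 -> acc=10298 shift=14 [end]
Varint 5: bytes[9:11] = BA 50 -> value 10298 (2 byte(s))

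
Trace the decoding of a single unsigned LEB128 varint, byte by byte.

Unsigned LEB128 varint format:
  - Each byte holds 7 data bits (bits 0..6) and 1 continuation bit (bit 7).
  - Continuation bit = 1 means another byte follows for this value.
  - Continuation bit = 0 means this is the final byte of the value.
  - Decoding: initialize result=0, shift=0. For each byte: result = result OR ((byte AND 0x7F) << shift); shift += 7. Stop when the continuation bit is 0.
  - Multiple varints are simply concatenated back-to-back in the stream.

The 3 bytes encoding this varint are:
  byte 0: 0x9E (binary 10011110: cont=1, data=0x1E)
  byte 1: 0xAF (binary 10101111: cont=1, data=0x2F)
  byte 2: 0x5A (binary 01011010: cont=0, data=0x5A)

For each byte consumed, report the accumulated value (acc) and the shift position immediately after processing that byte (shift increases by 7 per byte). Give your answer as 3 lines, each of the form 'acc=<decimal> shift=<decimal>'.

Answer: acc=30 shift=7
acc=6046 shift=14
acc=1480606 shift=21

Derivation:
byte 0=0x9E: payload=0x1E=30, contrib = 30<<0 = 30; acc -> 30, shift -> 7
byte 1=0xAF: payload=0x2F=47, contrib = 47<<7 = 6016; acc -> 6046, shift -> 14
byte 2=0x5A: payload=0x5A=90, contrib = 90<<14 = 1474560; acc -> 1480606, shift -> 21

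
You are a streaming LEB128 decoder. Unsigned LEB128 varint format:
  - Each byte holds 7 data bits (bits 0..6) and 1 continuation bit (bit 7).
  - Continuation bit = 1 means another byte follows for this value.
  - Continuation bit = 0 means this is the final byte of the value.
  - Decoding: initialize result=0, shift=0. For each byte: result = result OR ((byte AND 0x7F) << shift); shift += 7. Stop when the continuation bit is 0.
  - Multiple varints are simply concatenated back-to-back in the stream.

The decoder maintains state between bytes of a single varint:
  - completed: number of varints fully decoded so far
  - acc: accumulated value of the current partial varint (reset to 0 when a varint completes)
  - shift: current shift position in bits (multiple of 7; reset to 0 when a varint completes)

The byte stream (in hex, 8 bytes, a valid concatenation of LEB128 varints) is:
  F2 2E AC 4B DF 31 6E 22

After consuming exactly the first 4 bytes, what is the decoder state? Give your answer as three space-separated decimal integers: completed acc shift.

Answer: 2 0 0

Derivation:
byte[0]=0xF2 cont=1 payload=0x72: acc |= 114<<0 -> completed=0 acc=114 shift=7
byte[1]=0x2E cont=0 payload=0x2E: varint #1 complete (value=6002); reset -> completed=1 acc=0 shift=0
byte[2]=0xAC cont=1 payload=0x2C: acc |= 44<<0 -> completed=1 acc=44 shift=7
byte[3]=0x4B cont=0 payload=0x4B: varint #2 complete (value=9644); reset -> completed=2 acc=0 shift=0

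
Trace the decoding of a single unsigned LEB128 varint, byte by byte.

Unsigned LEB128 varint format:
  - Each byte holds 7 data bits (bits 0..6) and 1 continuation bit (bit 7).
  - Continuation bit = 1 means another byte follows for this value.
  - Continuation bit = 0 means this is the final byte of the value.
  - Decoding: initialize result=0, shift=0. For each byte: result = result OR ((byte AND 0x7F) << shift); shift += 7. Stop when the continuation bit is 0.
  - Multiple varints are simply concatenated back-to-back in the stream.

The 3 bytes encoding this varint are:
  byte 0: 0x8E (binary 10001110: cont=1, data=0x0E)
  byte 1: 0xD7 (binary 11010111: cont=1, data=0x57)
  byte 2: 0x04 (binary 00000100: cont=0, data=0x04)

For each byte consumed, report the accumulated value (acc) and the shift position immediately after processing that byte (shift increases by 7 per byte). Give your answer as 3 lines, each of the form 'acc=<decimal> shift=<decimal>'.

Answer: acc=14 shift=7
acc=11150 shift=14
acc=76686 shift=21

Derivation:
byte 0=0x8E: payload=0x0E=14, contrib = 14<<0 = 14; acc -> 14, shift -> 7
byte 1=0xD7: payload=0x57=87, contrib = 87<<7 = 11136; acc -> 11150, shift -> 14
byte 2=0x04: payload=0x04=4, contrib = 4<<14 = 65536; acc -> 76686, shift -> 21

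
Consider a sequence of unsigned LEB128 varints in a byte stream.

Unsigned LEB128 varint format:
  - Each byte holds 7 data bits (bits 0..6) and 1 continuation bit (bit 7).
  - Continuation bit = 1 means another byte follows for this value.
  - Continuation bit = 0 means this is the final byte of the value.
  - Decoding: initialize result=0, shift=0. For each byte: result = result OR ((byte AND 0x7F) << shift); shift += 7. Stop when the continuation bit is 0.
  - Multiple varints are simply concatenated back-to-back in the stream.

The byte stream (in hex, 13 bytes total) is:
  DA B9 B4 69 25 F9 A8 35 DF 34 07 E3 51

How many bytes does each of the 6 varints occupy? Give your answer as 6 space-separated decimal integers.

Answer: 4 1 3 2 1 2

Derivation:
  byte[0]=0xDA cont=1 payload=0x5A=90: acc |= 90<<0 -> acc=90 shift=7
  byte[1]=0xB9 cont=1 payload=0x39=57: acc |= 57<<7 -> acc=7386 shift=14
  byte[2]=0xB4 cont=1 payload=0x34=52: acc |= 52<<14 -> acc=859354 shift=21
  byte[3]=0x69 cont=0 payload=0x69=105: acc |= 105<<21 -> acc=221060314 shift=28 [end]
Varint 1: bytes[0:4] = DA B9 B4 69 -> value 221060314 (4 byte(s))
  byte[4]=0x25 cont=0 payload=0x25=37: acc |= 37<<0 -> acc=37 shift=7 [end]
Varint 2: bytes[4:5] = 25 -> value 37 (1 byte(s))
  byte[5]=0xF9 cont=1 payload=0x79=121: acc |= 121<<0 -> acc=121 shift=7
  byte[6]=0xA8 cont=1 payload=0x28=40: acc |= 40<<7 -> acc=5241 shift=14
  byte[7]=0x35 cont=0 payload=0x35=53: acc |= 53<<14 -> acc=873593 shift=21 [end]
Varint 3: bytes[5:8] = F9 A8 35 -> value 873593 (3 byte(s))
  byte[8]=0xDF cont=1 payload=0x5F=95: acc |= 95<<0 -> acc=95 shift=7
  byte[9]=0x34 cont=0 payload=0x34=52: acc |= 52<<7 -> acc=6751 shift=14 [end]
Varint 4: bytes[8:10] = DF 34 -> value 6751 (2 byte(s))
  byte[10]=0x07 cont=0 payload=0x07=7: acc |= 7<<0 -> acc=7 shift=7 [end]
Varint 5: bytes[10:11] = 07 -> value 7 (1 byte(s))
  byte[11]=0xE3 cont=1 payload=0x63=99: acc |= 99<<0 -> acc=99 shift=7
  byte[12]=0x51 cont=0 payload=0x51=81: acc |= 81<<7 -> acc=10467 shift=14 [end]
Varint 6: bytes[11:13] = E3 51 -> value 10467 (2 byte(s))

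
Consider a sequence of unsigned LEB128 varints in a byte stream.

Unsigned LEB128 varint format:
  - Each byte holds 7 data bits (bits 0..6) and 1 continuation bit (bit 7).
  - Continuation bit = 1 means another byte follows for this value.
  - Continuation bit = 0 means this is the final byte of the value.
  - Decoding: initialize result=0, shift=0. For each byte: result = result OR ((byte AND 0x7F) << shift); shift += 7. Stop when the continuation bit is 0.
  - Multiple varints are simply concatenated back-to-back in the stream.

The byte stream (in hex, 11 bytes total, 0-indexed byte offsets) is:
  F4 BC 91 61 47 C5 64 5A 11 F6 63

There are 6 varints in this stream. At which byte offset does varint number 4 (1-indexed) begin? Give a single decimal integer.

  byte[0]=0xF4 cont=1 payload=0x74=116: acc |= 116<<0 -> acc=116 shift=7
  byte[1]=0xBC cont=1 payload=0x3C=60: acc |= 60<<7 -> acc=7796 shift=14
  byte[2]=0x91 cont=1 payload=0x11=17: acc |= 17<<14 -> acc=286324 shift=21
  byte[3]=0x61 cont=0 payload=0x61=97: acc |= 97<<21 -> acc=203710068 shift=28 [end]
Varint 1: bytes[0:4] = F4 BC 91 61 -> value 203710068 (4 byte(s))
  byte[4]=0x47 cont=0 payload=0x47=71: acc |= 71<<0 -> acc=71 shift=7 [end]
Varint 2: bytes[4:5] = 47 -> value 71 (1 byte(s))
  byte[5]=0xC5 cont=1 payload=0x45=69: acc |= 69<<0 -> acc=69 shift=7
  byte[6]=0x64 cont=0 payload=0x64=100: acc |= 100<<7 -> acc=12869 shift=14 [end]
Varint 3: bytes[5:7] = C5 64 -> value 12869 (2 byte(s))
  byte[7]=0x5A cont=0 payload=0x5A=90: acc |= 90<<0 -> acc=90 shift=7 [end]
Varint 4: bytes[7:8] = 5A -> value 90 (1 byte(s))
  byte[8]=0x11 cont=0 payload=0x11=17: acc |= 17<<0 -> acc=17 shift=7 [end]
Varint 5: bytes[8:9] = 11 -> value 17 (1 byte(s))
  byte[9]=0xF6 cont=1 payload=0x76=118: acc |= 118<<0 -> acc=118 shift=7
  byte[10]=0x63 cont=0 payload=0x63=99: acc |= 99<<7 -> acc=12790 shift=14 [end]
Varint 6: bytes[9:11] = F6 63 -> value 12790 (2 byte(s))

Answer: 7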